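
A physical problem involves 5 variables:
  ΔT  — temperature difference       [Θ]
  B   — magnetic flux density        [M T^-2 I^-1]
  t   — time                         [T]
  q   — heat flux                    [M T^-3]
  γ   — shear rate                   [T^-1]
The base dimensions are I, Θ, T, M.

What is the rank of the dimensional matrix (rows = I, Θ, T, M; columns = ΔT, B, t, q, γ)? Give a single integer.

Dimensional matrix (I×Θ×T×M by ΔT×B×t×q×γ):
  I: [ 0 -1  0  0  0]
  Θ: [ 1  0  0  0  0]
  T: [ 0 -2  1 -3 -1]
  M: [ 0  1  0  1  0]
Echelon form has 4 nonzero rows (pivots: ΔT,B,t,q)

4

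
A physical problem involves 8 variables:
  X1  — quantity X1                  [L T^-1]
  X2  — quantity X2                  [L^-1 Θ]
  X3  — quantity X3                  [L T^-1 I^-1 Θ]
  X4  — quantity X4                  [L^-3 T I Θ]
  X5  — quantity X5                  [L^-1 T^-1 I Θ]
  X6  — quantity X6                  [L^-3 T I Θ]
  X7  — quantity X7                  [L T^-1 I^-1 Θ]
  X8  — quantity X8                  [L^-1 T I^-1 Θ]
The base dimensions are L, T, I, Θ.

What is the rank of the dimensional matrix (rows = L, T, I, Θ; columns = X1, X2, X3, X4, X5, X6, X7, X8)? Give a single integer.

3

Dimensional matrix (L×T×I×Θ by X1×X2×X3×X4×X5×X6×X7×X8):
  L: [ 1 -1  1 -3 -1 -3  1 -1]
  T: [-1  0 -1  1 -1  1 -1  1]
  I: [ 0  0 -1  1  1  1 -1 -1]
  Θ: [ 0  1  1  1  1  1  1  1]
Row reduction gives pivot columns X1,X2,X3; rank = 3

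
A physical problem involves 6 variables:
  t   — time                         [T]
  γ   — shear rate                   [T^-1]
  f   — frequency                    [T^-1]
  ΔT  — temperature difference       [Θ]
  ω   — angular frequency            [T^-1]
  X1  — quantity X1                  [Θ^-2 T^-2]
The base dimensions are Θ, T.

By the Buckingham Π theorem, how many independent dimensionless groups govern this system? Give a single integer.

Dimensional matrix (Θ×T by t×γ×f×ΔT×ω×X1):
  Θ: [ 0  0  0  1  0 -2]
  T: [ 1 -1 -1  0 -1 -2]
Row reduction gives pivot columns t,ΔT; rank = 2
6 vars − rank 2 = 4 Π groups

4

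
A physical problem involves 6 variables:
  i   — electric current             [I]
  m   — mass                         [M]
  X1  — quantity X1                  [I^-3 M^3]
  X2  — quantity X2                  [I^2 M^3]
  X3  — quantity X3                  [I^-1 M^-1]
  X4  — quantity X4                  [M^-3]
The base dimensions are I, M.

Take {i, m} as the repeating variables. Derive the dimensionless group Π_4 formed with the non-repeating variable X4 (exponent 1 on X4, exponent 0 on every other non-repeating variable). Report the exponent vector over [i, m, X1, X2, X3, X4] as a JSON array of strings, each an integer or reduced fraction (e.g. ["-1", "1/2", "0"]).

["0", "3", "0", "0", "0", "1"]

Dimensional matrix (I×M by i×m×X1×X2×X3×X4):
  I: [ 1  0 -3  2 -1  0]
  M: [ 0  1  3  3 -1 -3]
RREF → pivots at {i,m} ⇒ r = 2
Repeat: i,m; free: X1,X2,X3,X4
RREF:
  r0: [   1    0   -3    2   -1    0]
  r1: [   0    1    3    3   -1   -3]
Fix exponent of X4 at 1, X1 at 0, X2 at 0, X3 at 0; solve each RREF row for its pivot's exponent:
  r0: exp(i) + (0)·1 = 0 ⇒ exp(i) = 0
  r1: exp(m) + (-3)·1 = 0 ⇒ exp(m) = 3
Π_4 = m^3 · X4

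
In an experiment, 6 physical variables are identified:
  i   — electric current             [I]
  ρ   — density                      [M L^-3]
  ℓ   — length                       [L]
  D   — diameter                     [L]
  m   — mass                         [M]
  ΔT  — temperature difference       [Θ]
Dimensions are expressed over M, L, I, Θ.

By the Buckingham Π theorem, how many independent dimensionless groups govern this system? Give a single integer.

2

Write exponents as rows M,L,I,Θ / cols i,ρ,ℓ,D,m,ΔT:
  M: [ 0  1  0  0  1  0]
  L: [ 0 -3  1  1  0  0]
  I: [ 1  0  0  0  0  0]
  Θ: [ 0  0  0  0  0  1]
RREF → pivots at {i,ρ,ℓ,ΔT} ⇒ r = 4
6 vars − rank 4 = 2 Π groups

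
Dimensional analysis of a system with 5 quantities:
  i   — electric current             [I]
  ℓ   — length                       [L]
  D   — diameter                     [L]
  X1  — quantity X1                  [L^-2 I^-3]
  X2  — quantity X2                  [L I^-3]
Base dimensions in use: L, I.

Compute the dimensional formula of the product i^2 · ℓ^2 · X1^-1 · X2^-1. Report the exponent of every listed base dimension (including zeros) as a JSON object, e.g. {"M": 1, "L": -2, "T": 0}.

Write exponents as rows L,I / cols i,ℓ,D,X1,X2:
  L: [ 0  1  1 -2  1]
  I: [ 1  0  0 -3 -3]
  [L]: (2)·0+(2)·1+(-1)·-2+(-1)·1 = 3
  [I]: (2)·1+(2)·0+(-1)·-3+(-1)·-3 = 8
⇒ L^3 I^8

{"L": 3, "I": 8}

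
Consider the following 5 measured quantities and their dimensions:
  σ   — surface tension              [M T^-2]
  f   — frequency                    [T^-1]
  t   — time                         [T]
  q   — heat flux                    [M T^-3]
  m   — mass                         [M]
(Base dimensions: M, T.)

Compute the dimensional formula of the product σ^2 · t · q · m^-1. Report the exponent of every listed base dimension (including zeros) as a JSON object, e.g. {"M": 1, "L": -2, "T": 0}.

Exponent matrix [M,T] × [σ,f,t,q,m]:
  M: [ 1  0  0  1  1]
  T: [-2 -1  1 -3  0]
  [M]: (2)·1+(1)·0+(1)·1+(-1)·1 = 2
  [T]: (2)·-2+(1)·1+(1)·-3+(-1)·0 = -6
⇒ M^2 T^-6

{"M": 2, "T": -6}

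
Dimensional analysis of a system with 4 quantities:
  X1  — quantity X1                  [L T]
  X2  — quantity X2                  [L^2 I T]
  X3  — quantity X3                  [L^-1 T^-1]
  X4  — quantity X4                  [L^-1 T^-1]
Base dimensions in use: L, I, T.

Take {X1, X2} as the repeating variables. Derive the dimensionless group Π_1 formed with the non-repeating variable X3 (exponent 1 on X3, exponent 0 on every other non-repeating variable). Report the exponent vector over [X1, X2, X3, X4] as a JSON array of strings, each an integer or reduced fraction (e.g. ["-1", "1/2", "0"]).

["1", "0", "1", "0"]

Exponent matrix [L,I,T] × [X1,X2,X3,X4]:
  L: [ 1  2 -1 -1]
  I: [ 0  1  0  0]
  T: [ 1  1 -1 -1]
Row reduction gives pivot columns X1,X2; rank = 2
Repeat: X1,X2; free: X3,X4
RREF:
  r0: [   1    0   -1   -1]
  r1: [   0    1    0    0]
  r2: [   0    0    0    0]
Fix exponent of X3 at 1, X4 at 0; solve each RREF row for its pivot's exponent:
  r0: exp(X1) + (-1)·1 = 0 ⇒ exp(X1) = 1
  r1: exp(X2) + (0)·1 = 0 ⇒ exp(X2) = 0
Π_1 = X1 · X3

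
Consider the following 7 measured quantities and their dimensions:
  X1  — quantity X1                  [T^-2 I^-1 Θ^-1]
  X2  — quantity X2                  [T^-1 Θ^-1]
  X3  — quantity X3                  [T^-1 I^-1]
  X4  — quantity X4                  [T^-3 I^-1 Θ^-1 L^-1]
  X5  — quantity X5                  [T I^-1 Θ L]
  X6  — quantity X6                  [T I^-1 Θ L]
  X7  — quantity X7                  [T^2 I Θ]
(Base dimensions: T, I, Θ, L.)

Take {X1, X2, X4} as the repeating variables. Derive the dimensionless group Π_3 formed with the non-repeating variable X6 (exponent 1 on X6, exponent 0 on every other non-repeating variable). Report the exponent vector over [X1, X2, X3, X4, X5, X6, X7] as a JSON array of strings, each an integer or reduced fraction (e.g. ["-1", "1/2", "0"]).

Dimensional matrix (T×I×Θ×L by X1×X2×X3×X4×X5×X6×X7):
  T: [-2 -1 -1 -3  1  1  2]
  I: [-1  0 -1 -1 -1 -1  1]
  Θ: [-1 -1  0 -1  1  1  1]
  L: [ 0  0  0 -1  1  1  0]
Row reduction gives pivot columns X1,X2,X4; rank = 3
Repeat: X1,X2,X4; free: X3,X5,X6,X7
RREF:
  r0: [   1    0    1    0    2    2   -1]
  r1: [   0    1   -1    0   -2   -2    0]
  r2: [   0    0    0    1   -1   -1    0]
  r3: [   0    0    0    0    0    0    0]
Fix exponent of X6 at 1, X3 at 0, X5 at 0, X7 at 0; solve each RREF row for its pivot's exponent:
  r0: exp(X1) + (2)·1 = 0 ⇒ exp(X1) = -2
  r1: exp(X2) + (-2)·1 = 0 ⇒ exp(X2) = 2
  r2: exp(X4) + (-1)·1 = 0 ⇒ exp(X4) = 1
Π_3 = X1^-2 · X2^2 · X4 · X6

["-2", "2", "0", "1", "0", "1", "0"]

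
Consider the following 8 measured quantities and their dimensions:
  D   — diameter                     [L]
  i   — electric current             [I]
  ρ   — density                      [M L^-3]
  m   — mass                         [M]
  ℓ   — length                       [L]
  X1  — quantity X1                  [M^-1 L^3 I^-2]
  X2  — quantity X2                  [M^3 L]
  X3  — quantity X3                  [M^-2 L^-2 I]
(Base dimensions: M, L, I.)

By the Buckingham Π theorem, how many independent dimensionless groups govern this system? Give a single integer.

Write exponents as rows M,L,I / cols D,i,ρ,m,ℓ,X1,X2,X3:
  M: [ 0  0  1  1  0 -1  3 -2]
  L: [ 1  0 -3  0  1  3  1 -2]
  I: [ 0  1  0  0  0 -2  0  1]
Row reduction gives pivot columns D,i,ρ; rank = 3
8 vars − rank 3 = 5 Π groups

5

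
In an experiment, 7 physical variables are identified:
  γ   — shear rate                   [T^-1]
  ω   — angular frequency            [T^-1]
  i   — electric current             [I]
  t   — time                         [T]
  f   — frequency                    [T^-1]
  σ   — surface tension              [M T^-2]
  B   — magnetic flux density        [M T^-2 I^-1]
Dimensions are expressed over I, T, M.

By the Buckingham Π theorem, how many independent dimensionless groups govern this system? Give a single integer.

4

Write exponents as rows I,T,M / cols γ,ω,i,t,f,σ,B:
  I: [ 0  0  1  0  0  0 -1]
  T: [-1 -1  0  1 -1 -2 -2]
  M: [ 0  0  0  0  0  1  1]
Echelon form has 3 nonzero rows (pivots: γ,i,σ)
n=7, r=3 ⇒ 4 dimensionless groups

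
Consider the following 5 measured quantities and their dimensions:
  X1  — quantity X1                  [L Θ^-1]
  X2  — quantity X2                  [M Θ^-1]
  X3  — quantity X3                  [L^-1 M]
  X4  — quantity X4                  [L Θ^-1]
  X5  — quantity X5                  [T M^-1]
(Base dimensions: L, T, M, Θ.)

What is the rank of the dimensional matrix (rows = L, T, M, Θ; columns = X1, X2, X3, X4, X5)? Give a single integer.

3

Exponent matrix [L,T,M,Θ] × [X1,X2,X3,X4,X5]:
  L: [ 1  0 -1  1  0]
  T: [ 0  0  0  0  1]
  M: [ 0  1  1  0 -1]
  Θ: [-1 -1  0 -1  0]
Echelon form has 3 nonzero rows (pivots: X1,X2,X5)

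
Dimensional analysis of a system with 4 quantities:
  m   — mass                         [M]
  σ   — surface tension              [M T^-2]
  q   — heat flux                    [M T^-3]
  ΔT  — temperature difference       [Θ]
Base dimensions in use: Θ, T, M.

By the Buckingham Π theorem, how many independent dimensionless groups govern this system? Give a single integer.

Dimensional matrix (Θ×T×M by m×σ×q×ΔT):
  Θ: [ 0  0  0  1]
  T: [ 0 -2 -3  0]
  M: [ 1  1  1  0]
Row reduction gives pivot columns m,σ,ΔT; rank = 3
Π count = n − r = 4 − 3 = 1

1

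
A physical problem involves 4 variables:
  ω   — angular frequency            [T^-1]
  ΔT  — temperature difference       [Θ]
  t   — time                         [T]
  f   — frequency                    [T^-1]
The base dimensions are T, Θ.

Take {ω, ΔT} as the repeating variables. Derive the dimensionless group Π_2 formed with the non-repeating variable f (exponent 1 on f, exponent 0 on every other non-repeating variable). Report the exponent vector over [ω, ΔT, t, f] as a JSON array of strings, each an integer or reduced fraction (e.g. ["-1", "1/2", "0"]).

["-1", "0", "0", "1"]

Write exponents as rows T,Θ / cols ω,ΔT,t,f:
  T: [-1  0  1 -1]
  Θ: [ 0  1  0  0]
Row reduction gives pivot columns ω,ΔT; rank = 2
Repeat: ω,ΔT; free: t,f
RREF:
  r0: [   1    0   -1    1]
  r1: [   0    1    0    0]
Fix exponent of f at 1, t at 0; solve each RREF row for its pivot's exponent:
  r0: exp(ω) + (1)·1 = 0 ⇒ exp(ω) = -1
  r1: exp(ΔT) + (0)·1 = 0 ⇒ exp(ΔT) = 0
Π_2 = ω^-1 · f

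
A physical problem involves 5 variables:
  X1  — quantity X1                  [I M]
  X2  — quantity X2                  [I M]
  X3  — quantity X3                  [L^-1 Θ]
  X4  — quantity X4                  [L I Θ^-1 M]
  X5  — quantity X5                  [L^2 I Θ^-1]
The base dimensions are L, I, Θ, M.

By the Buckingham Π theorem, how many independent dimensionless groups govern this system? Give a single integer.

2

Dimensional matrix (L×I×Θ×M by X1×X2×X3×X4×X5):
  L: [ 0  0 -1  1  2]
  I: [ 1  1  0  1  1]
  Θ: [ 0  0  1 -1 -1]
  M: [ 1  1  0  1  0]
Row reduction gives pivot columns X1,X3,X5; rank = 3
Π count = n − r = 5 − 3 = 2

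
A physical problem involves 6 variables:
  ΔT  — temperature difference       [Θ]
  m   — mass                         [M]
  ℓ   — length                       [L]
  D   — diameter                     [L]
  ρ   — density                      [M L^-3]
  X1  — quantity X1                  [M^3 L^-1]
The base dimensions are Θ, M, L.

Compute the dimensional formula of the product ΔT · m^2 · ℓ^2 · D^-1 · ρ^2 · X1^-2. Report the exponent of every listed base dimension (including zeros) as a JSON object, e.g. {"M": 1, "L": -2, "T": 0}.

Dimensional matrix (Θ×M×L by ΔT×m×ℓ×D×ρ×X1):
  Θ: [ 1  0  0  0  0  0]
  M: [ 0  1  0  0  1  3]
  L: [ 0  0  1  1 -3 -1]
  [Θ]: (1)·1+(2)·0+(2)·0+(-1)·0+(2)·0+(-2)·0 = 1
  [M]: (1)·0+(2)·1+(2)·0+(-1)·0+(2)·1+(-2)·3 = -2
  [L]: (1)·0+(2)·0+(2)·1+(-1)·1+(2)·-3+(-2)·-1 = -3
⇒ Θ M^-2 L^-3

{"Θ": 1, "M": -2, "L": -3}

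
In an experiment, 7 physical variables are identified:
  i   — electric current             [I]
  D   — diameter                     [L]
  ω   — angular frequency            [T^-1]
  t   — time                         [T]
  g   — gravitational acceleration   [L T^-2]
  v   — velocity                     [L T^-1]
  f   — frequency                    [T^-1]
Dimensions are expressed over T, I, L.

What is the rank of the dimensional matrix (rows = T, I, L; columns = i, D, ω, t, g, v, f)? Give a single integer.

3

Dimensional matrix (T×I×L by i×D×ω×t×g×v×f):
  T: [ 0  0 -1  1 -2 -1 -1]
  I: [ 1  0  0  0  0  0  0]
  L: [ 0  1  0  0  1  1  0]
Row reduction gives pivot columns i,D,ω; rank = 3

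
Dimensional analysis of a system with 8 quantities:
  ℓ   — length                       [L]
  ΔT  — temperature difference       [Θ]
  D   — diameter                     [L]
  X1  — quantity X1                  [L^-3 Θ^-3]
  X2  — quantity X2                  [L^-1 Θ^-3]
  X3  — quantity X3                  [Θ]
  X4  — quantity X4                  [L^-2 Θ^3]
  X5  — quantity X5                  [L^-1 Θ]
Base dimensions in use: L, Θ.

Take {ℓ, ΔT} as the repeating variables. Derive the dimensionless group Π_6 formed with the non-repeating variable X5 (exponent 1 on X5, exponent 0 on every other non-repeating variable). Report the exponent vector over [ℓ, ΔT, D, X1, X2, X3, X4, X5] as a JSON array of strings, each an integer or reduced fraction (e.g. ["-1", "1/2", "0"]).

["1", "-1", "0", "0", "0", "0", "0", "1"]

Dimensional matrix (L×Θ by ℓ×ΔT×D×X1×X2×X3×X4×X5):
  L: [ 1  0  1 -3 -1  0 -2 -1]
  Θ: [ 0  1  0 -3 -3  1  3  1]
RREF → pivots at {ℓ,ΔT} ⇒ r = 2
Repeat: ℓ,ΔT; free: D,X1,X2,X3,X4,X5
RREF:
  r0: [   1    0    1   -3   -1    0   -2   -1]
  r1: [   0    1    0   -3   -3    1    3    1]
Fix exponent of X5 at 1, D at 0, X1 at 0, X2 at 0, X3 at 0, X4 at 0; solve each RREF row for its pivot's exponent:
  r0: exp(ℓ) + (-1)·1 = 0 ⇒ exp(ℓ) = 1
  r1: exp(ΔT) + (1)·1 = 0 ⇒ exp(ΔT) = -1
Π_6 = ℓ · ΔT^-1 · X5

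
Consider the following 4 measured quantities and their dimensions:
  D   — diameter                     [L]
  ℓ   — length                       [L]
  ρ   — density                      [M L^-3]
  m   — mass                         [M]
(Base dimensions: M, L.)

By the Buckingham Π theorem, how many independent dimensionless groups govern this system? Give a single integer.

2

Write exponents as rows M,L / cols D,ℓ,ρ,m:
  M: [ 0  0  1  1]
  L: [ 1  1 -3  0]
Row reduction gives pivot columns D,ρ; rank = 2
n=4, r=2 ⇒ 2 dimensionless groups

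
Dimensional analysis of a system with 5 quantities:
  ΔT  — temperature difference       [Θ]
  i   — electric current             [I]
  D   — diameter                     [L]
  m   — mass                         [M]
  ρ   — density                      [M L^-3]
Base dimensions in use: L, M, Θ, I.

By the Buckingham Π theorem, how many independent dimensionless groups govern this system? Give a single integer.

Exponent matrix [L,M,Θ,I] × [ΔT,i,D,m,ρ]:
  L: [ 0  0  1  0 -3]
  M: [ 0  0  0  1  1]
  Θ: [ 1  0  0  0  0]
  I: [ 0  1  0  0  0]
Row reduction gives pivot columns ΔT,i,D,m; rank = 4
Π count = n − r = 5 − 4 = 1

1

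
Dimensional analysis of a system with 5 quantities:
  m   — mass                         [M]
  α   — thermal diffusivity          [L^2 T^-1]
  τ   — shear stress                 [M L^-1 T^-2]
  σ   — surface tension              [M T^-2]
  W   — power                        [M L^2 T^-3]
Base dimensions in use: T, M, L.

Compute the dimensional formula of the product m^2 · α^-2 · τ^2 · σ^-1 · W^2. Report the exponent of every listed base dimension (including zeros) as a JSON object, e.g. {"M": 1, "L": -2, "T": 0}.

Dimensional matrix (T×M×L by m×α×τ×σ×W):
  T: [ 0 -1 -2 -2 -3]
  M: [ 1  0  1  1  1]
  L: [ 0  2 -1  0  2]
  [T]: (2)·0+(-2)·-1+(2)·-2+(-1)·-2+(2)·-3 = -6
  [M]: (2)·1+(-2)·0+(2)·1+(-1)·1+(2)·1 = 5
  [L]: (2)·0+(-2)·2+(2)·-1+(-1)·0+(2)·2 = -2
⇒ T^-6 M^5 L^-2

{"T": -6, "M": 5, "L": -2}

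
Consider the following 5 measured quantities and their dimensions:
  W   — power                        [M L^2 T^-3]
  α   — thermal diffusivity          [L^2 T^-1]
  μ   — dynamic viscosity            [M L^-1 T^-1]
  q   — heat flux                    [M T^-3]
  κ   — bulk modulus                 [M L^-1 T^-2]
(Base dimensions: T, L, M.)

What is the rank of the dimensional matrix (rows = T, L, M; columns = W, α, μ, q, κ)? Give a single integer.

3

Exponent matrix [T,L,M] × [W,α,μ,q,κ]:
  T: [-3 -1 -1 -3 -2]
  L: [ 2  2 -1  0 -1]
  M: [ 1  0  1  1  1]
Echelon form has 3 nonzero rows (pivots: W,α,μ)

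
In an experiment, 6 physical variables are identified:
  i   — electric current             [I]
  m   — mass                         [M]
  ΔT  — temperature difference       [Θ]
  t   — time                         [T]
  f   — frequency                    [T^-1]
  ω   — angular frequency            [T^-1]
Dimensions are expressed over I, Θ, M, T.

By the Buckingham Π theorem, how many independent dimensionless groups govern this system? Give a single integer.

2

Dimensional matrix (I×Θ×M×T by i×m×ΔT×t×f×ω):
  I: [ 1  0  0  0  0  0]
  Θ: [ 0  0  1  0  0  0]
  M: [ 0  1  0  0  0  0]
  T: [ 0  0  0  1 -1 -1]
Echelon form has 4 nonzero rows (pivots: i,m,ΔT,t)
Π count = n − r = 6 − 4 = 2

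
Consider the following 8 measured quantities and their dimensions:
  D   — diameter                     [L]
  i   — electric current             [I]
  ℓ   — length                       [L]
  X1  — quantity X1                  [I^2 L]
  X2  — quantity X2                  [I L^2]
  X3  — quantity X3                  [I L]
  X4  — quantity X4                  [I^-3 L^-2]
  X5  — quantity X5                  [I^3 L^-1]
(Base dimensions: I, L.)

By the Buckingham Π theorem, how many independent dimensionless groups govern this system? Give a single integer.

Exponent matrix [I,L] × [D,i,ℓ,X1,X2,X3,X4,X5]:
  I: [ 0  1  0  2  1  1 -3  3]
  L: [ 1  0  1  1  2  1 -2 -1]
Echelon form has 2 nonzero rows (pivots: D,i)
Π count = n − r = 8 − 2 = 6

6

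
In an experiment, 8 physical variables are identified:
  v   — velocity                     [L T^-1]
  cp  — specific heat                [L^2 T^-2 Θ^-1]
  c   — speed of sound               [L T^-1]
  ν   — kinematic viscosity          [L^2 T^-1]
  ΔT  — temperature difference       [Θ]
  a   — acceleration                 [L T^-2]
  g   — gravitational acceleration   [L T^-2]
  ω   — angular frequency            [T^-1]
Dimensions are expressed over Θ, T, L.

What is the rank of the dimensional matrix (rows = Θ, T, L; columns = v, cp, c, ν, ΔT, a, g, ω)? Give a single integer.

3

Exponent matrix [Θ,T,L] × [v,cp,c,ν,ΔT,a,g,ω]:
  Θ: [ 0 -1  0  0  1  0  0  0]
  T: [-1 -2 -1 -1  0 -2 -2 -1]
  L: [ 1  2  1  2  0  1  1  0]
Row reduction gives pivot columns v,cp,ν; rank = 3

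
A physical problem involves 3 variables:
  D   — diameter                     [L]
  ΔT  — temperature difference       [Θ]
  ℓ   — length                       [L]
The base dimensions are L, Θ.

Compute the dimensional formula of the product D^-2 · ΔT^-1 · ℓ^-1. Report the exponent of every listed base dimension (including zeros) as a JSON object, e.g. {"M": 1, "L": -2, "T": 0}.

{"L": -3, "Θ": -1}

Exponent matrix [L,Θ] × [D,ΔT,ℓ]:
  L: [ 1  0  1]
  Θ: [ 0  1  0]
  [L]: (-2)·1+(-1)·0+(-1)·1 = -3
  [Θ]: (-2)·0+(-1)·1+(-1)·0 = -1
⇒ L^-3 Θ^-1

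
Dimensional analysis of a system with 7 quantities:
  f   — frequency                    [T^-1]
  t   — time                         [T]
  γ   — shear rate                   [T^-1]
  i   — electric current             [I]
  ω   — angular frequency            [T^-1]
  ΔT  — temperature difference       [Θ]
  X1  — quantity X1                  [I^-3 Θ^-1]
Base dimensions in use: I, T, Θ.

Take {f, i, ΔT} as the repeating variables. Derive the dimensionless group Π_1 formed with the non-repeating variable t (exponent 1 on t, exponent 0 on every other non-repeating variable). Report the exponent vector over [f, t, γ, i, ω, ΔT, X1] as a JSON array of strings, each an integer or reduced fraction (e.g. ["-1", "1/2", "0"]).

["1", "1", "0", "0", "0", "0", "0"]

Dimensional matrix (I×T×Θ by f×t×γ×i×ω×ΔT×X1):
  I: [ 0  0  0  1  0  0 -3]
  T: [-1  1 -1  0 -1  0  0]
  Θ: [ 0  0  0  0  0  1 -1]
RREF → pivots at {f,i,ΔT} ⇒ r = 3
Pivot set = {f,i,ΔT}, free = {t,γ,ω,X1}
RREF:
  r0: [   1   -1    1    0    1    0    0]
  r1: [   0    0    0    1    0    0   -3]
  r2: [   0    0    0    0    0    1   -1]
Fix exponent of t at 1, γ at 0, ω at 0, X1 at 0; solve each RREF row for its pivot's exponent:
  r0: exp(f) + (-1)·1 = 0 ⇒ exp(f) = 1
  r1: exp(i) + (0)·1 = 0 ⇒ exp(i) = 0
  r2: exp(ΔT) + (0)·1 = 0 ⇒ exp(ΔT) = 0
Π_1 = f · t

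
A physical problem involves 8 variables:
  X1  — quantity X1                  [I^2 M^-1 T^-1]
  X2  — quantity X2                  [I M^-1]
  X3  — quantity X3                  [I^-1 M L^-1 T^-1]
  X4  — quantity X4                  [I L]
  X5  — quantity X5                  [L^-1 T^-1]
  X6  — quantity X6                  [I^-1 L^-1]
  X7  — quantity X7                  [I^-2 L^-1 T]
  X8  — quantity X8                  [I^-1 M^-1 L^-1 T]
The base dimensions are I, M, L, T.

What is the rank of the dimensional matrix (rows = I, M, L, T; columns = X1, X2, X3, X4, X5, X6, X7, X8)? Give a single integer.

3

Exponent matrix [I,M,L,T] × [X1,X2,X3,X4,X5,X6,X7,X8]:
  I: [ 2  1 -1  1  0 -1 -2 -1]
  M: [-1 -1  1  0  0  0  0 -1]
  L: [ 0  0 -1  1 -1 -1 -1 -1]
  T: [-1  0 -1  0 -1  0  1  1]
Row reduction gives pivot columns X1,X2,X3; rank = 3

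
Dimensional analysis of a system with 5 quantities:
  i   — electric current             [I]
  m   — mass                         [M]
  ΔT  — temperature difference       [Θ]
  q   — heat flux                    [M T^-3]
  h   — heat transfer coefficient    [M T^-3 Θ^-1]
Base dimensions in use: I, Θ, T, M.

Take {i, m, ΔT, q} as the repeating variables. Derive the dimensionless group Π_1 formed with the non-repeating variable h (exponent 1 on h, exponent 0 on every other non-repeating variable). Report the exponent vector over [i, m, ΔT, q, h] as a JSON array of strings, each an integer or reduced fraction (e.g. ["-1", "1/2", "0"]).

Write exponents as rows I,Θ,T,M / cols i,m,ΔT,q,h:
  I: [ 1  0  0  0  0]
  Θ: [ 0  0  1  0 -1]
  T: [ 0  0  0 -3 -3]
  M: [ 0  1  0  1  1]
Row reduction gives pivot columns i,m,ΔT,q; rank = 4
Pivot set = {i,m,ΔT,q}, free = {h}
RREF:
  r0: [   1    0    0    0    0]
  r1: [   0    1    0    0    0]
  r2: [   0    0    1    0   -1]
  r3: [   0    0    0    1    1]
Fix exponent of h at 1; solve each RREF row for its pivot's exponent:
  r0: exp(i) + (0)·1 = 0 ⇒ exp(i) = 0
  r1: exp(m) + (0)·1 = 0 ⇒ exp(m) = 0
  r2: exp(ΔT) + (-1)·1 = 0 ⇒ exp(ΔT) = 1
  r3: exp(q) + (1)·1 = 0 ⇒ exp(q) = -1
Π_1 = ΔT · q^-1 · h

["0", "0", "1", "-1", "1"]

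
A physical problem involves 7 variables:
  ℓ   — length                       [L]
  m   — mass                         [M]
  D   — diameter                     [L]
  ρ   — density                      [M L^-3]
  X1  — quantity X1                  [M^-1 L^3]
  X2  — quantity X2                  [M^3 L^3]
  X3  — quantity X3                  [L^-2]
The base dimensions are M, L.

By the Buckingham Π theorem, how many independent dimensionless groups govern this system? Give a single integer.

5

Exponent matrix [M,L] × [ℓ,m,D,ρ,X1,X2,X3]:
  M: [ 0  1  0  1 -1  3  0]
  L: [ 1  0  1 -3  3  3 -2]
Echelon form has 2 nonzero rows (pivots: ℓ,m)
7 vars − rank 2 = 5 Π groups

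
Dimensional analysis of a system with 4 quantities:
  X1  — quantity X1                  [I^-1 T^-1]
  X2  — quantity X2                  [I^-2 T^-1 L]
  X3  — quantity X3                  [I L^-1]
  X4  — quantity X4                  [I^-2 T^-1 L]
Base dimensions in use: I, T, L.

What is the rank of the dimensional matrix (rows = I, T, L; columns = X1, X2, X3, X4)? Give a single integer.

2

Write exponents as rows I,T,L / cols X1,X2,X3,X4:
  I: [-1 -2  1 -2]
  T: [-1 -1  0 -1]
  L: [ 0  1 -1  1]
RREF → pivots at {X1,X2} ⇒ r = 2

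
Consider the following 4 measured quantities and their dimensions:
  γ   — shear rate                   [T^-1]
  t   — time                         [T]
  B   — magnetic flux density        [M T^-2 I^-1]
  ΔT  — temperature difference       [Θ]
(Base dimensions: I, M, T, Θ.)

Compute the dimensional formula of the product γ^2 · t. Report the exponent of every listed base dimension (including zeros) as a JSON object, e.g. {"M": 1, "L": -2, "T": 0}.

{"I": 0, "M": 0, "T": -1, "Θ": 0}

Exponent matrix [I,M,T,Θ] × [γ,t,B,ΔT]:
  I: [ 0  0 -1  0]
  M: [ 0  0  1  0]
  T: [-1  1 -2  0]
  Θ: [ 0  0  0  1]
  [I]: (2)·0+(1)·0 = 0
  [M]: (2)·0+(1)·0 = 0
  [T]: (2)·-1+(1)·1 = -1
  [Θ]: (2)·0+(1)·0 = 0
⇒ T^-1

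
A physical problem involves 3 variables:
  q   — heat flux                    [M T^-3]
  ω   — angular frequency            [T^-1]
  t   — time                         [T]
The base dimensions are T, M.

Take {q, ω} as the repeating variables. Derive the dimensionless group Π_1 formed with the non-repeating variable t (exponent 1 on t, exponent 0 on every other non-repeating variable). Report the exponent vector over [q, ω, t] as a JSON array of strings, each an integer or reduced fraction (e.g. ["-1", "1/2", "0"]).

Write exponents as rows T,M / cols q,ω,t:
  T: [-3 -1  1]
  M: [ 1  0  0]
Row reduction gives pivot columns q,ω; rank = 2
Pivot set = {q,ω}, free = {t}
RREF:
  r0: [   1    0    0]
  r1: [   0    1   -1]
Fix exponent of t at 1; solve each RREF row for its pivot's exponent:
  r0: exp(q) + (0)·1 = 0 ⇒ exp(q) = 0
  r1: exp(ω) + (-1)·1 = 0 ⇒ exp(ω) = 1
Π_1 = ω · t

["0", "1", "1"]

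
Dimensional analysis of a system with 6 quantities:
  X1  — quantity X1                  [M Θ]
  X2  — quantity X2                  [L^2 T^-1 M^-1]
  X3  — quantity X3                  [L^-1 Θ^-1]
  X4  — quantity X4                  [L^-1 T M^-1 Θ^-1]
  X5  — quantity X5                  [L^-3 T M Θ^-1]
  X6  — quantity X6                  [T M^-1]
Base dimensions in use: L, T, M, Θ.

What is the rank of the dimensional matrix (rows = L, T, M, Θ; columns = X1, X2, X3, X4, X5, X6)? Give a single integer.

Write exponents as rows L,T,M,Θ / cols X1,X2,X3,X4,X5,X6:
  L: [ 0  2 -1 -1 -3  0]
  T: [ 0 -1  0  1  1  1]
  M: [ 1 -1  0 -1  1 -1]
  Θ: [ 1  0 -1 -1 -1  0]
Echelon form has 3 nonzero rows (pivots: X1,X2,X3)

3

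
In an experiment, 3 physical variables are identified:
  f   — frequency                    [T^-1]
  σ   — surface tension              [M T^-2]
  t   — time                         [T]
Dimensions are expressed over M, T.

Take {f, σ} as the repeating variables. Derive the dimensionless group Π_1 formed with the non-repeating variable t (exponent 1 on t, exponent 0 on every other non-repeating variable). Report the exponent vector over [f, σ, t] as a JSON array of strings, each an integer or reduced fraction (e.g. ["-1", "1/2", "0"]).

["1", "0", "1"]

Exponent matrix [M,T] × [f,σ,t]:
  M: [ 0  1  0]
  T: [-1 -2  1]
Echelon form has 2 nonzero rows (pivots: f,σ)
Repeat: f,σ; free: t
RREF:
  r0: [   1    0   -1]
  r1: [   0    1    0]
Fix exponent of t at 1; solve each RREF row for its pivot's exponent:
  r0: exp(f) + (-1)·1 = 0 ⇒ exp(f) = 1
  r1: exp(σ) + (0)·1 = 0 ⇒ exp(σ) = 0
Π_1 = f · t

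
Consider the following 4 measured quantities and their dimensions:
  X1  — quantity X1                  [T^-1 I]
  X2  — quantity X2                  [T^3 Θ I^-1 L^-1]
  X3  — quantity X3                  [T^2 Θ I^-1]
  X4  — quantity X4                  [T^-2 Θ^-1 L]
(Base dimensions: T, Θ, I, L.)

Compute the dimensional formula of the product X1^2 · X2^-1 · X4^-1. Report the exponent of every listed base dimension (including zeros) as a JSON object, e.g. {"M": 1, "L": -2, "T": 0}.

Dimensional matrix (T×Θ×I×L by X1×X2×X3×X4):
  T: [-1  3  2 -2]
  Θ: [ 0  1  1 -1]
  I: [ 1 -1 -1  0]
  L: [ 0 -1  0  1]
  [T]: (2)·-1+(-1)·3+(-1)·-2 = -3
  [Θ]: (2)·0+(-1)·1+(-1)·-1 = 0
  [I]: (2)·1+(-1)·-1+(-1)·0 = 3
  [L]: (2)·0+(-1)·-1+(-1)·1 = 0
⇒ T^-3 I^3

{"T": -3, "Θ": 0, "I": 3, "L": 0}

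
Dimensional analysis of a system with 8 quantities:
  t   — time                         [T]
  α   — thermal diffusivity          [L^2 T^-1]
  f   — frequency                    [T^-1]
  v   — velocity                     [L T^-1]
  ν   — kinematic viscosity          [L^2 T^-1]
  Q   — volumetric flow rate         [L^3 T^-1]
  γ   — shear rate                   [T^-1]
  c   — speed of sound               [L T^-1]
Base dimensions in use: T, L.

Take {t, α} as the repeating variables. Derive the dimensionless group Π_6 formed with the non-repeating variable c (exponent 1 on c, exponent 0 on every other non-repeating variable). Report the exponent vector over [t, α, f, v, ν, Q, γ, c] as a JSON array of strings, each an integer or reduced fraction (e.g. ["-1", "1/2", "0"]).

["1/2", "-1/2", "0", "0", "0", "0", "0", "1"]

Dimensional matrix (T×L by t×α×f×v×ν×Q×γ×c):
  T: [ 1 -1 -1 -1 -1 -1 -1 -1]
  L: [ 0  2  0  1  2  3  0  1]
Row reduction gives pivot columns t,α; rank = 2
Repeat: t,α; free: f,v,ν,Q,γ,c
RREF:
  r0: [   1    0   -1 -1/2    0  1/2   -1 -1/2]
  r1: [   0    1    0  1/2    1  3/2    0  1/2]
Fix exponent of c at 1, f at 0, v at 0, ν at 0, Q at 0, γ at 0; solve each RREF row for its pivot's exponent:
  r0: exp(t) + (-1/2)·1 = 0 ⇒ exp(t) = 1/2
  r1: exp(α) + (1/2)·1 = 0 ⇒ exp(α) = -1/2
Π_6 = t^(1/2) · α^(-1/2) · c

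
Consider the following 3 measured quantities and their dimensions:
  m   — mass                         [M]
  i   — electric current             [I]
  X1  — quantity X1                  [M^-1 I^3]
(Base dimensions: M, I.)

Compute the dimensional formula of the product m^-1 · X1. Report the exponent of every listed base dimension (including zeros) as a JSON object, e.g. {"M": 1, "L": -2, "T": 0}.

{"M": -2, "I": 3}

Dimensional matrix (M×I by m×i×X1):
  M: [ 1  0 -1]
  I: [ 0  1  3]
  [M]: (-1)·1+(1)·-1 = -2
  [I]: (-1)·0+(1)·3 = 3
⇒ M^-2 I^3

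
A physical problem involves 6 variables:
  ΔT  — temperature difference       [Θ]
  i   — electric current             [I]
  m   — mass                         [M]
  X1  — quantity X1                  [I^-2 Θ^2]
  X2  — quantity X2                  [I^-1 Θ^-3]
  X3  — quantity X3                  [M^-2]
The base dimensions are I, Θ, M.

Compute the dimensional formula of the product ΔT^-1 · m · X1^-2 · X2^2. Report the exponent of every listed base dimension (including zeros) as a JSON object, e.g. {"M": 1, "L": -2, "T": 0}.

{"I": 2, "Θ": -11, "M": 1}

Write exponents as rows I,Θ,M / cols ΔT,i,m,X1,X2,X3:
  I: [ 0  1  0 -2 -1  0]
  Θ: [ 1  0  0  2 -3  0]
  M: [ 0  0  1  0  0 -2]
  [I]: (-1)·0+(1)·0+(-2)·-2+(2)·-1 = 2
  [Θ]: (-1)·1+(1)·0+(-2)·2+(2)·-3 = -11
  [M]: (-1)·0+(1)·1+(-2)·0+(2)·0 = 1
⇒ I^2 Θ^-11 M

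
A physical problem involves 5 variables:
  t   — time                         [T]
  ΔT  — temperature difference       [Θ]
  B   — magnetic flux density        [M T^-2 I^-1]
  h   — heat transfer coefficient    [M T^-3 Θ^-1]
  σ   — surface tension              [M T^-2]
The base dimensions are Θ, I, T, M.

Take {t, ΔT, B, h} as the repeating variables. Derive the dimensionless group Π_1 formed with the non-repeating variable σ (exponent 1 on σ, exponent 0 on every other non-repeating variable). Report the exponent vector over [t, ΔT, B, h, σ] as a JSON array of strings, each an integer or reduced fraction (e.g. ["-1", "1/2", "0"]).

Write exponents as rows Θ,I,T,M / cols t,ΔT,B,h,σ:
  Θ: [ 0  1  0 -1  0]
  I: [ 0  0 -1  0  0]
  T: [ 1  0 -2 -3 -2]
  M: [ 0  0  1  1  1]
RREF → pivots at {t,ΔT,B,h} ⇒ r = 4
Pivot set = {t,ΔT,B,h}, free = {σ}
RREF:
  r0: [   1    0    0    0    1]
  r1: [   0    1    0    0    1]
  r2: [   0    0    1    0    0]
  r3: [   0    0    0    1    1]
Fix exponent of σ at 1; solve each RREF row for its pivot's exponent:
  r0: exp(t) + (1)·1 = 0 ⇒ exp(t) = -1
  r1: exp(ΔT) + (1)·1 = 0 ⇒ exp(ΔT) = -1
  r2: exp(B) + (0)·1 = 0 ⇒ exp(B) = 0
  r3: exp(h) + (1)·1 = 0 ⇒ exp(h) = -1
Π_1 = t^-1 · ΔT^-1 · h^-1 · σ

["-1", "-1", "0", "-1", "1"]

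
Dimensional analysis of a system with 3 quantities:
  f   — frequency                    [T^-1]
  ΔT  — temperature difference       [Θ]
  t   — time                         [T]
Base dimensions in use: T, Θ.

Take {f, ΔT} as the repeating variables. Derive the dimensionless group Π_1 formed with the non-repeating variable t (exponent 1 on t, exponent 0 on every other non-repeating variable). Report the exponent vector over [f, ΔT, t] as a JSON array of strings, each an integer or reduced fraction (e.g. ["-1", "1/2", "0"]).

Write exponents as rows T,Θ / cols f,ΔT,t:
  T: [-1  0  1]
  Θ: [ 0  1  0]
Row reduction gives pivot columns f,ΔT; rank = 2
Pivot set = {f,ΔT}, free = {t}
RREF:
  r0: [   1    0   -1]
  r1: [   0    1    0]
Fix exponent of t at 1; solve each RREF row for its pivot's exponent:
  r0: exp(f) + (-1)·1 = 0 ⇒ exp(f) = 1
  r1: exp(ΔT) + (0)·1 = 0 ⇒ exp(ΔT) = 0
Π_1 = f · t

["1", "0", "1"]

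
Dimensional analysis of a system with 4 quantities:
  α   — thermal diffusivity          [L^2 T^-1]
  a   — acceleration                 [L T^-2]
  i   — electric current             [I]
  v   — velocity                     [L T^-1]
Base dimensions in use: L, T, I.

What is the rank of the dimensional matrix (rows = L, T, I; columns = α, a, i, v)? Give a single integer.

3

Exponent matrix [L,T,I] × [α,a,i,v]:
  L: [ 2  1  0  1]
  T: [-1 -2  0 -1]
  I: [ 0  0  1  0]
Row reduction gives pivot columns α,a,i; rank = 3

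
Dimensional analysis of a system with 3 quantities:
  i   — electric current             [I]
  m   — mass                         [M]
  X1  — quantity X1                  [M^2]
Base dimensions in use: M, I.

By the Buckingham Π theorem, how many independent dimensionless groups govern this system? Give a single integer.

1

Dimensional matrix (M×I by i×m×X1):
  M: [ 0  1  2]
  I: [ 1  0  0]
RREF → pivots at {i,m} ⇒ r = 2
n=3, r=2 ⇒ 1 dimensionless group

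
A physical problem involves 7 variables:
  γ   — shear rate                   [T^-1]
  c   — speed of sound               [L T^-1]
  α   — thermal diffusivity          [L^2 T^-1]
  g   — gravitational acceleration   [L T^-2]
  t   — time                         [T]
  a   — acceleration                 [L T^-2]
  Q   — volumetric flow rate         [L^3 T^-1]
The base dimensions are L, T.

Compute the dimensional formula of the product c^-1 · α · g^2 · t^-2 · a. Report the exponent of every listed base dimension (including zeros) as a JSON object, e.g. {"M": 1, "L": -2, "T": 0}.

Write exponents as rows L,T / cols γ,c,α,g,t,a,Q:
  L: [ 0  1  2  1  0  1  3]
  T: [-1 -1 -1 -2  1 -2 -1]
  [L]: (-1)·1+(1)·2+(2)·1+(-2)·0+(1)·1 = 4
  [T]: (-1)·-1+(1)·-1+(2)·-2+(-2)·1+(1)·-2 = -8
⇒ L^4 T^-8

{"L": 4, "T": -8}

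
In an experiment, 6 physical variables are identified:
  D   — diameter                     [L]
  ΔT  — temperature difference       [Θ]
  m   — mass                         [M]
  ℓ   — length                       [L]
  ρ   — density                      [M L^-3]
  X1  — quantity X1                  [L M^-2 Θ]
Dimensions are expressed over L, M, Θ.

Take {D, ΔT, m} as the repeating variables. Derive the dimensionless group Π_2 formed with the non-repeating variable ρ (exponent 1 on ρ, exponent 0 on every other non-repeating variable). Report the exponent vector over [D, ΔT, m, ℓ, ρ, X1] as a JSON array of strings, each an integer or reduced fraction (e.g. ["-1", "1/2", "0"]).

["3", "0", "-1", "0", "1", "0"]

Dimensional matrix (L×M×Θ by D×ΔT×m×ℓ×ρ×X1):
  L: [ 1  0  0  1 -3  1]
  M: [ 0  0  1  0  1 -2]
  Θ: [ 0  1  0  0  0  1]
Echelon form has 3 nonzero rows (pivots: D,ΔT,m)
Pivot set = {D,ΔT,m}, free = {ℓ,ρ,X1}
RREF:
  r0: [   1    0    0    1   -3    1]
  r1: [   0    1    0    0    0    1]
  r2: [   0    0    1    0    1   -2]
Fix exponent of ρ at 1, ℓ at 0, X1 at 0; solve each RREF row for its pivot's exponent:
  r0: exp(D) + (-3)·1 = 0 ⇒ exp(D) = 3
  r1: exp(ΔT) + (0)·1 = 0 ⇒ exp(ΔT) = 0
  r2: exp(m) + (1)·1 = 0 ⇒ exp(m) = -1
Π_2 = D^3 · m^-1 · ρ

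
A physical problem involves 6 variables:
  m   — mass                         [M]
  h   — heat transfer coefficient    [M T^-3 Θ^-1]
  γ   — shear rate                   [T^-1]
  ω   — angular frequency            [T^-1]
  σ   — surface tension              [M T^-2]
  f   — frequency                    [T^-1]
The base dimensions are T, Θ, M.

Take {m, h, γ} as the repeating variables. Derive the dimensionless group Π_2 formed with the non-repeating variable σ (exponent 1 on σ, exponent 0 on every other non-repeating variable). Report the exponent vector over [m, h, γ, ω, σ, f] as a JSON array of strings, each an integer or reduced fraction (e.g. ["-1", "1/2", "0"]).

Dimensional matrix (T×Θ×M by m×h×γ×ω×σ×f):
  T: [ 0 -3 -1 -1 -2 -1]
  Θ: [ 0 -1  0  0  0  0]
  M: [ 1  1  0  0  1  0]
Row reduction gives pivot columns m,h,γ; rank = 3
Repeat: m,h,γ; free: ω,σ,f
RREF:
  r0: [   1    0    0    0    1    0]
  r1: [   0    1    0    0    0    0]
  r2: [   0    0    1    1    2    1]
Fix exponent of σ at 1, ω at 0, f at 0; solve each RREF row for its pivot's exponent:
  r0: exp(m) + (1)·1 = 0 ⇒ exp(m) = -1
  r1: exp(h) + (0)·1 = 0 ⇒ exp(h) = 0
  r2: exp(γ) + (2)·1 = 0 ⇒ exp(γ) = -2
Π_2 = m^-1 · γ^-2 · σ

["-1", "0", "-2", "0", "1", "0"]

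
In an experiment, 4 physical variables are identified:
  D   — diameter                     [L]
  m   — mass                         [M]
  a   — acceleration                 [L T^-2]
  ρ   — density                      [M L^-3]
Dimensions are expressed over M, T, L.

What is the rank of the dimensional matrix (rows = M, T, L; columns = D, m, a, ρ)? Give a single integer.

Exponent matrix [M,T,L] × [D,m,a,ρ]:
  M: [ 0  1  0  1]
  T: [ 0  0 -2  0]
  L: [ 1  0  1 -3]
Echelon form has 3 nonzero rows (pivots: D,m,a)

3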